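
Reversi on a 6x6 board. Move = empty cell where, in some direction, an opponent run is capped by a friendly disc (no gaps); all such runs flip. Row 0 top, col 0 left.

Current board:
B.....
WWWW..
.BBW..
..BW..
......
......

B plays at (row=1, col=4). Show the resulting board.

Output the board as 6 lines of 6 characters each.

Place B at (1,4); scan 8 dirs for brackets.
Dir NW: first cell '.' (not opp) -> no flip
Dir N: first cell '.' (not opp) -> no flip
Dir NE: first cell '.' (not opp) -> no flip
Dir W: opp run (1,3) (1,2) (1,1) (1,0), next=edge -> no flip
Dir E: first cell '.' (not opp) -> no flip
Dir SW: opp run (2,3) capped by B -> flip
Dir S: first cell '.' (not opp) -> no flip
Dir SE: first cell '.' (not opp) -> no flip
All flips: (2,3)

Answer: B.....
WWWWB.
.BBB..
..BW..
......
......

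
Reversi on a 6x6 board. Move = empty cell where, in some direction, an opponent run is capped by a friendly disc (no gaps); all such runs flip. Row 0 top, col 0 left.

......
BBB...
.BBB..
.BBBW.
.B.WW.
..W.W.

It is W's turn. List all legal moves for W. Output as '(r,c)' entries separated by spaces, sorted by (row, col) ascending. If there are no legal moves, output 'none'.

Answer: (0,0) (0,1) (1,3) (3,0)

Derivation:
(0,0): flips 3 -> legal
(0,1): flips 2 -> legal
(0,2): no bracket -> illegal
(0,3): no bracket -> illegal
(1,3): flips 2 -> legal
(1,4): no bracket -> illegal
(2,0): no bracket -> illegal
(2,4): no bracket -> illegal
(3,0): flips 4 -> legal
(4,0): no bracket -> illegal
(4,2): no bracket -> illegal
(5,0): no bracket -> illegal
(5,1): no bracket -> illegal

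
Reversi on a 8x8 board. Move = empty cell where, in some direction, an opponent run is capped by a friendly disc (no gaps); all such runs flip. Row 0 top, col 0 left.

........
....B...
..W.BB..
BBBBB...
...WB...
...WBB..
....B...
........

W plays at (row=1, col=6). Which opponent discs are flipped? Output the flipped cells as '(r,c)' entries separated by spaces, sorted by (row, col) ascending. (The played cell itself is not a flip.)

Answer: (2,5) (3,4)

Derivation:
Dir NW: first cell '.' (not opp) -> no flip
Dir N: first cell '.' (not opp) -> no flip
Dir NE: first cell '.' (not opp) -> no flip
Dir W: first cell '.' (not opp) -> no flip
Dir E: first cell '.' (not opp) -> no flip
Dir SW: opp run (2,5) (3,4) capped by W -> flip
Dir S: first cell '.' (not opp) -> no flip
Dir SE: first cell '.' (not opp) -> no flip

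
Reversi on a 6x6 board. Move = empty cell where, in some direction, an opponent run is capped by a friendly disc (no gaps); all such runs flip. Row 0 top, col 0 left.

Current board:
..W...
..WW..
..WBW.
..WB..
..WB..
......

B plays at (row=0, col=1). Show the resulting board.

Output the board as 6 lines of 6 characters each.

Answer: .BW...
..BW..
..WBW.
..WB..
..WB..
......

Derivation:
Place B at (0,1); scan 8 dirs for brackets.
Dir NW: edge -> no flip
Dir N: edge -> no flip
Dir NE: edge -> no flip
Dir W: first cell '.' (not opp) -> no flip
Dir E: opp run (0,2), next='.' -> no flip
Dir SW: first cell '.' (not opp) -> no flip
Dir S: first cell '.' (not opp) -> no flip
Dir SE: opp run (1,2) capped by B -> flip
All flips: (1,2)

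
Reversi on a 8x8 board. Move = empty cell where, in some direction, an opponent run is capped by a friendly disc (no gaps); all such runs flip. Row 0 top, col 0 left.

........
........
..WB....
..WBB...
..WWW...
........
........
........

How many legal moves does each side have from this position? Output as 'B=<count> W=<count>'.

-- B to move --
(1,1): flips 1 -> legal
(1,2): no bracket -> illegal
(1,3): no bracket -> illegal
(2,1): flips 1 -> legal
(3,1): flips 1 -> legal
(3,5): no bracket -> illegal
(4,1): flips 1 -> legal
(4,5): no bracket -> illegal
(5,1): flips 1 -> legal
(5,2): flips 1 -> legal
(5,3): flips 1 -> legal
(5,4): flips 1 -> legal
(5,5): flips 1 -> legal
B mobility = 9
-- W to move --
(1,2): no bracket -> illegal
(1,3): flips 2 -> legal
(1,4): flips 1 -> legal
(2,4): flips 3 -> legal
(2,5): flips 1 -> legal
(3,5): flips 2 -> legal
(4,5): no bracket -> illegal
W mobility = 5

Answer: B=9 W=5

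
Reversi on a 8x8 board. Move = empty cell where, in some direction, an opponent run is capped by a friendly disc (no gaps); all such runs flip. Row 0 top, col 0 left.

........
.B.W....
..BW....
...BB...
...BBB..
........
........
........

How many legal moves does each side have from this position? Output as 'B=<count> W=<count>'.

Answer: B=4 W=4

Derivation:
-- B to move --
(0,2): no bracket -> illegal
(0,3): flips 2 -> legal
(0,4): flips 1 -> legal
(1,2): flips 1 -> legal
(1,4): no bracket -> illegal
(2,4): flips 1 -> legal
(3,2): no bracket -> illegal
B mobility = 4
-- W to move --
(0,0): no bracket -> illegal
(0,1): no bracket -> illegal
(0,2): no bracket -> illegal
(1,0): no bracket -> illegal
(1,2): no bracket -> illegal
(2,0): no bracket -> illegal
(2,1): flips 1 -> legal
(2,4): no bracket -> illegal
(2,5): no bracket -> illegal
(3,1): flips 1 -> legal
(3,2): no bracket -> illegal
(3,5): no bracket -> illegal
(3,6): no bracket -> illegal
(4,2): no bracket -> illegal
(4,6): no bracket -> illegal
(5,2): no bracket -> illegal
(5,3): flips 2 -> legal
(5,4): no bracket -> illegal
(5,5): no bracket -> illegal
(5,6): flips 2 -> legal
W mobility = 4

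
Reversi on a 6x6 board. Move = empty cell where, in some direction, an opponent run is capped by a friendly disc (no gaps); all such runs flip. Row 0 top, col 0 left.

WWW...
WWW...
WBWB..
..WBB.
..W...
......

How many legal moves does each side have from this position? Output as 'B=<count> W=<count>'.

Answer: B=5 W=7

Derivation:
-- B to move --
(0,3): flips 1 -> legal
(1,3): no bracket -> illegal
(3,0): no bracket -> illegal
(3,1): flips 1 -> legal
(4,1): flips 1 -> legal
(4,3): flips 1 -> legal
(5,1): flips 1 -> legal
(5,2): no bracket -> illegal
(5,3): no bracket -> illegal
B mobility = 5
-- W to move --
(1,3): no bracket -> illegal
(1,4): flips 1 -> legal
(2,4): flips 2 -> legal
(2,5): no bracket -> illegal
(3,0): flips 1 -> legal
(3,1): flips 1 -> legal
(3,5): flips 2 -> legal
(4,3): no bracket -> illegal
(4,4): flips 1 -> legal
(4,5): flips 2 -> legal
W mobility = 7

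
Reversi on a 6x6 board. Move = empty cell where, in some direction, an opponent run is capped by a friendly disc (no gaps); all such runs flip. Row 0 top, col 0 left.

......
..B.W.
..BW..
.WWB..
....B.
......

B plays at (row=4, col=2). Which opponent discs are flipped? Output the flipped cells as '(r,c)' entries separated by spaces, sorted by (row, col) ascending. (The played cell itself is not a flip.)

Dir NW: opp run (3,1), next='.' -> no flip
Dir N: opp run (3,2) capped by B -> flip
Dir NE: first cell 'B' (not opp) -> no flip
Dir W: first cell '.' (not opp) -> no flip
Dir E: first cell '.' (not opp) -> no flip
Dir SW: first cell '.' (not opp) -> no flip
Dir S: first cell '.' (not opp) -> no flip
Dir SE: first cell '.' (not opp) -> no flip

Answer: (3,2)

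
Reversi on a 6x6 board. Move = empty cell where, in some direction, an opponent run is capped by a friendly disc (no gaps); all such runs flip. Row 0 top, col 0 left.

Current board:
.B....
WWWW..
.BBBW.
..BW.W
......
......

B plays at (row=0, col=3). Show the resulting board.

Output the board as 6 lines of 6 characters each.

Answer: .B.B..
WWBB..
.BBBW.
..BW.W
......
......

Derivation:
Place B at (0,3); scan 8 dirs for brackets.
Dir NW: edge -> no flip
Dir N: edge -> no flip
Dir NE: edge -> no flip
Dir W: first cell '.' (not opp) -> no flip
Dir E: first cell '.' (not opp) -> no flip
Dir SW: opp run (1,2) capped by B -> flip
Dir S: opp run (1,3) capped by B -> flip
Dir SE: first cell '.' (not opp) -> no flip
All flips: (1,2) (1,3)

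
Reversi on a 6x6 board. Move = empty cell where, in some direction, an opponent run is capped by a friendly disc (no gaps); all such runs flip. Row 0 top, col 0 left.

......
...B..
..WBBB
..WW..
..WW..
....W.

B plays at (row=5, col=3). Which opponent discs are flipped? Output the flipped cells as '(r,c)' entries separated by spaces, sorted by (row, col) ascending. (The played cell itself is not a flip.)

Answer: (3,3) (4,3)

Derivation:
Dir NW: opp run (4,2), next='.' -> no flip
Dir N: opp run (4,3) (3,3) capped by B -> flip
Dir NE: first cell '.' (not opp) -> no flip
Dir W: first cell '.' (not opp) -> no flip
Dir E: opp run (5,4), next='.' -> no flip
Dir SW: edge -> no flip
Dir S: edge -> no flip
Dir SE: edge -> no flip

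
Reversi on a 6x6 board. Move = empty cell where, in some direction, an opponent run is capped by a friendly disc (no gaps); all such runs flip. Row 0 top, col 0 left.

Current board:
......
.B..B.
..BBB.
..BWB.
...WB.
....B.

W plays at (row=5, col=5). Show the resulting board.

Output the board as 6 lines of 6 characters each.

Place W at (5,5); scan 8 dirs for brackets.
Dir NW: opp run (4,4) capped by W -> flip
Dir N: first cell '.' (not opp) -> no flip
Dir NE: edge -> no flip
Dir W: opp run (5,4), next='.' -> no flip
Dir E: edge -> no flip
Dir SW: edge -> no flip
Dir S: edge -> no flip
Dir SE: edge -> no flip
All flips: (4,4)

Answer: ......
.B..B.
..BBB.
..BWB.
...WW.
....BW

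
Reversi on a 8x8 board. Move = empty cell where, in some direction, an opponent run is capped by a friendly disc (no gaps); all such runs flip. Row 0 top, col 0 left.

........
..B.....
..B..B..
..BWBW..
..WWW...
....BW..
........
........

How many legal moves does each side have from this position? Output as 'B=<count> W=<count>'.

Answer: B=5 W=10

Derivation:
-- B to move --
(2,3): no bracket -> illegal
(2,4): no bracket -> illegal
(2,6): no bracket -> illegal
(3,1): no bracket -> illegal
(3,6): flips 1 -> legal
(4,1): no bracket -> illegal
(4,5): flips 1 -> legal
(4,6): no bracket -> illegal
(5,1): no bracket -> illegal
(5,2): flips 2 -> legal
(5,3): no bracket -> illegal
(5,6): flips 1 -> legal
(6,4): no bracket -> illegal
(6,5): no bracket -> illegal
(6,6): flips 3 -> legal
B mobility = 5
-- W to move --
(0,1): no bracket -> illegal
(0,2): flips 3 -> legal
(0,3): no bracket -> illegal
(1,1): flips 1 -> legal
(1,3): no bracket -> illegal
(1,4): no bracket -> illegal
(1,5): flips 1 -> legal
(1,6): flips 2 -> legal
(2,1): flips 1 -> legal
(2,3): no bracket -> illegal
(2,4): flips 1 -> legal
(2,6): no bracket -> illegal
(3,1): flips 1 -> legal
(3,6): no bracket -> illegal
(4,1): no bracket -> illegal
(4,5): no bracket -> illegal
(5,3): flips 1 -> legal
(6,3): no bracket -> illegal
(6,4): flips 1 -> legal
(6,5): flips 1 -> legal
W mobility = 10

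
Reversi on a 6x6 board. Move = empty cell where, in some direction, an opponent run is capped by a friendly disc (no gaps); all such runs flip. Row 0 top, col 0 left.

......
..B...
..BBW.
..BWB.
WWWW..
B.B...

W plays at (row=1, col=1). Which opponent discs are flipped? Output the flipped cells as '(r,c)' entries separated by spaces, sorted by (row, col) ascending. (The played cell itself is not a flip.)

Answer: (2,2)

Derivation:
Dir NW: first cell '.' (not opp) -> no flip
Dir N: first cell '.' (not opp) -> no flip
Dir NE: first cell '.' (not opp) -> no flip
Dir W: first cell '.' (not opp) -> no flip
Dir E: opp run (1,2), next='.' -> no flip
Dir SW: first cell '.' (not opp) -> no flip
Dir S: first cell '.' (not opp) -> no flip
Dir SE: opp run (2,2) capped by W -> flip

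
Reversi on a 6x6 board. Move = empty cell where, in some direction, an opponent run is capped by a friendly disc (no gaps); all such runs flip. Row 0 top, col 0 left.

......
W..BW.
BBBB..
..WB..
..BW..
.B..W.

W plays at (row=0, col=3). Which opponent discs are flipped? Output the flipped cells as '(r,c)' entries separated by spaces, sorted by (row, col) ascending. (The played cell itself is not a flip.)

Dir NW: edge -> no flip
Dir N: edge -> no flip
Dir NE: edge -> no flip
Dir W: first cell '.' (not opp) -> no flip
Dir E: first cell '.' (not opp) -> no flip
Dir SW: first cell '.' (not opp) -> no flip
Dir S: opp run (1,3) (2,3) (3,3) capped by W -> flip
Dir SE: first cell 'W' (not opp) -> no flip

Answer: (1,3) (2,3) (3,3)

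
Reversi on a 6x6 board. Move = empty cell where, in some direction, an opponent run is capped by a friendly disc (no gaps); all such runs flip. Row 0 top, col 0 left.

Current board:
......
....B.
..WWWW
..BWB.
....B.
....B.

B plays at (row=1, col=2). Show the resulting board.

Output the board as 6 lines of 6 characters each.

Place B at (1,2); scan 8 dirs for brackets.
Dir NW: first cell '.' (not opp) -> no flip
Dir N: first cell '.' (not opp) -> no flip
Dir NE: first cell '.' (not opp) -> no flip
Dir W: first cell '.' (not opp) -> no flip
Dir E: first cell '.' (not opp) -> no flip
Dir SW: first cell '.' (not opp) -> no flip
Dir S: opp run (2,2) capped by B -> flip
Dir SE: opp run (2,3) capped by B -> flip
All flips: (2,2) (2,3)

Answer: ......
..B.B.
..BBWW
..BWB.
....B.
....B.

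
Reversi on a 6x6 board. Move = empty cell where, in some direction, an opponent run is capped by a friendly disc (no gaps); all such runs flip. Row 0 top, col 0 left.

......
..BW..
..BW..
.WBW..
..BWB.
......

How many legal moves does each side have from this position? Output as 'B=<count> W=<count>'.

Answer: B=8 W=8

Derivation:
-- B to move --
(0,2): no bracket -> illegal
(0,3): no bracket -> illegal
(0,4): flips 1 -> legal
(1,4): flips 2 -> legal
(2,0): flips 1 -> legal
(2,1): no bracket -> illegal
(2,4): flips 2 -> legal
(3,0): flips 1 -> legal
(3,4): flips 2 -> legal
(4,0): flips 1 -> legal
(4,1): no bracket -> illegal
(5,2): no bracket -> illegal
(5,3): no bracket -> illegal
(5,4): flips 1 -> legal
B mobility = 8
-- W to move --
(0,1): flips 1 -> legal
(0,2): no bracket -> illegal
(0,3): no bracket -> illegal
(1,1): flips 2 -> legal
(2,1): flips 2 -> legal
(3,4): no bracket -> illegal
(3,5): no bracket -> illegal
(4,1): flips 2 -> legal
(4,5): flips 1 -> legal
(5,1): flips 1 -> legal
(5,2): no bracket -> illegal
(5,3): flips 1 -> legal
(5,4): no bracket -> illegal
(5,5): flips 1 -> legal
W mobility = 8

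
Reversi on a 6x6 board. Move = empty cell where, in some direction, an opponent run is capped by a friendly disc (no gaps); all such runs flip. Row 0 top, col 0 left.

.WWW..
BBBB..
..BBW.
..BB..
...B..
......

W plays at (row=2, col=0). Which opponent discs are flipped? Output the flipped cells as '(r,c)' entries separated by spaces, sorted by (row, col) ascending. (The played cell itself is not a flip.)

Dir NW: edge -> no flip
Dir N: opp run (1,0), next='.' -> no flip
Dir NE: opp run (1,1) capped by W -> flip
Dir W: edge -> no flip
Dir E: first cell '.' (not opp) -> no flip
Dir SW: edge -> no flip
Dir S: first cell '.' (not opp) -> no flip
Dir SE: first cell '.' (not opp) -> no flip

Answer: (1,1)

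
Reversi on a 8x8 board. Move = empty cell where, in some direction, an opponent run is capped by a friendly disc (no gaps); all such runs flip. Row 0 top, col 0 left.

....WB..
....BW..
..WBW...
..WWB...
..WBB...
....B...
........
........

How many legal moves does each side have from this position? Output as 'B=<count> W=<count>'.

-- B to move --
(0,3): flips 1 -> legal
(0,6): no bracket -> illegal
(1,1): flips 2 -> legal
(1,2): no bracket -> illegal
(1,3): no bracket -> illegal
(1,6): flips 1 -> legal
(2,1): flips 2 -> legal
(2,5): flips 2 -> legal
(2,6): no bracket -> illegal
(3,1): flips 2 -> legal
(3,5): no bracket -> illegal
(4,1): flips 2 -> legal
(5,1): no bracket -> illegal
(5,2): no bracket -> illegal
(5,3): no bracket -> illegal
B mobility = 7
-- W to move --
(0,3): no bracket -> illegal
(0,6): flips 1 -> legal
(1,2): no bracket -> illegal
(1,3): flips 2 -> legal
(1,6): no bracket -> illegal
(2,5): no bracket -> illegal
(3,5): flips 1 -> legal
(4,5): flips 2 -> legal
(5,2): no bracket -> illegal
(5,3): flips 1 -> legal
(5,5): flips 1 -> legal
(6,3): no bracket -> illegal
(6,4): flips 3 -> legal
(6,5): flips 2 -> legal
W mobility = 8

Answer: B=7 W=8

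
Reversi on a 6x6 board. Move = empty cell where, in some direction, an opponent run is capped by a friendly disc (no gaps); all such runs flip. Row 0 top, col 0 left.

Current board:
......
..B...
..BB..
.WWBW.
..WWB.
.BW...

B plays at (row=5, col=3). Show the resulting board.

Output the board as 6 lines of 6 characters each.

Place B at (5,3); scan 8 dirs for brackets.
Dir NW: opp run (4,2) (3,1), next='.' -> no flip
Dir N: opp run (4,3) capped by B -> flip
Dir NE: first cell 'B' (not opp) -> no flip
Dir W: opp run (5,2) capped by B -> flip
Dir E: first cell '.' (not opp) -> no flip
Dir SW: edge -> no flip
Dir S: edge -> no flip
Dir SE: edge -> no flip
All flips: (4,3) (5,2)

Answer: ......
..B...
..BB..
.WWBW.
..WBB.
.BBB..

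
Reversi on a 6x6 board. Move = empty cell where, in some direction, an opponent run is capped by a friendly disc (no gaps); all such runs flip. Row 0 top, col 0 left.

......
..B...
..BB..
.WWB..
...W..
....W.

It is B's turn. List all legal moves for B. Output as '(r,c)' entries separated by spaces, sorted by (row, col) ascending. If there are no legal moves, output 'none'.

Answer: (3,0) (4,0) (4,1) (4,2) (5,3)

Derivation:
(2,0): no bracket -> illegal
(2,1): no bracket -> illegal
(3,0): flips 2 -> legal
(3,4): no bracket -> illegal
(4,0): flips 1 -> legal
(4,1): flips 1 -> legal
(4,2): flips 1 -> legal
(4,4): no bracket -> illegal
(4,5): no bracket -> illegal
(5,2): no bracket -> illegal
(5,3): flips 1 -> legal
(5,5): no bracket -> illegal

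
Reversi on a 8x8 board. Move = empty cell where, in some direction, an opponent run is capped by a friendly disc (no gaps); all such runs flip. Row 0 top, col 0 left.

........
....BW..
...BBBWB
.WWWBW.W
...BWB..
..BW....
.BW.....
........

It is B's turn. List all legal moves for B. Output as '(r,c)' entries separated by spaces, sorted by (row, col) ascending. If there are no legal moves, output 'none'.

(0,4): no bracket -> illegal
(0,5): flips 1 -> legal
(0,6): flips 1 -> legal
(1,6): flips 1 -> legal
(1,7): no bracket -> illegal
(2,0): no bracket -> illegal
(2,1): flips 1 -> legal
(2,2): no bracket -> illegal
(3,0): flips 3 -> legal
(3,6): flips 1 -> legal
(4,0): no bracket -> illegal
(4,1): flips 1 -> legal
(4,2): flips 1 -> legal
(4,6): flips 1 -> legal
(4,7): flips 1 -> legal
(5,1): no bracket -> illegal
(5,4): flips 2 -> legal
(5,5): no bracket -> illegal
(6,3): flips 2 -> legal
(6,4): no bracket -> illegal
(7,1): no bracket -> illegal
(7,2): flips 1 -> legal
(7,3): no bracket -> illegal

Answer: (0,5) (0,6) (1,6) (2,1) (3,0) (3,6) (4,1) (4,2) (4,6) (4,7) (5,4) (6,3) (7,2)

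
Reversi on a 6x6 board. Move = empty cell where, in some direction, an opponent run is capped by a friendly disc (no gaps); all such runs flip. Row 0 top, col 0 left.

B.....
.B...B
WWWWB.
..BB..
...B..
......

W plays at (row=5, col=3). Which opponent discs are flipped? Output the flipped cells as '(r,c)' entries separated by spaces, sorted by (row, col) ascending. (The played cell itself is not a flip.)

Dir NW: first cell '.' (not opp) -> no flip
Dir N: opp run (4,3) (3,3) capped by W -> flip
Dir NE: first cell '.' (not opp) -> no flip
Dir W: first cell '.' (not opp) -> no flip
Dir E: first cell '.' (not opp) -> no flip
Dir SW: edge -> no flip
Dir S: edge -> no flip
Dir SE: edge -> no flip

Answer: (3,3) (4,3)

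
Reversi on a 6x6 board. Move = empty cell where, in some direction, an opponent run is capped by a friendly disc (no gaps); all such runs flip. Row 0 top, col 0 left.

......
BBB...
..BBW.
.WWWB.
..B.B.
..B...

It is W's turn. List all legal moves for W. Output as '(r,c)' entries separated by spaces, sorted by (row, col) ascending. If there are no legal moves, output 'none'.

(0,0): flips 2 -> legal
(0,1): no bracket -> illegal
(0,2): flips 2 -> legal
(0,3): no bracket -> illegal
(1,3): flips 2 -> legal
(1,4): flips 1 -> legal
(2,0): no bracket -> illegal
(2,1): flips 2 -> legal
(2,5): no bracket -> illegal
(3,5): flips 1 -> legal
(4,1): no bracket -> illegal
(4,3): no bracket -> illegal
(4,5): no bracket -> illegal
(5,1): flips 1 -> legal
(5,3): flips 1 -> legal
(5,4): flips 2 -> legal
(5,5): flips 1 -> legal

Answer: (0,0) (0,2) (1,3) (1,4) (2,1) (3,5) (5,1) (5,3) (5,4) (5,5)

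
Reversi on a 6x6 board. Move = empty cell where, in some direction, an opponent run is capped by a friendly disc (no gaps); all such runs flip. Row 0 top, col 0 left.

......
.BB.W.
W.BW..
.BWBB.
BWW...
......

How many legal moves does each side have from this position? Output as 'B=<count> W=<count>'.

Answer: B=6 W=8

Derivation:
-- B to move --
(0,3): no bracket -> illegal
(0,4): no bracket -> illegal
(0,5): no bracket -> illegal
(1,0): no bracket -> illegal
(1,3): flips 1 -> legal
(1,5): no bracket -> illegal
(2,1): no bracket -> illegal
(2,4): flips 1 -> legal
(2,5): no bracket -> illegal
(3,0): no bracket -> illegal
(4,3): flips 2 -> legal
(5,0): no bracket -> illegal
(5,1): flips 2 -> legal
(5,2): flips 2 -> legal
(5,3): flips 1 -> legal
B mobility = 6
-- W to move --
(0,0): no bracket -> illegal
(0,1): flips 1 -> legal
(0,2): flips 3 -> legal
(0,3): no bracket -> illegal
(1,0): no bracket -> illegal
(1,3): no bracket -> illegal
(2,1): flips 2 -> legal
(2,4): flips 1 -> legal
(2,5): no bracket -> illegal
(3,0): flips 1 -> legal
(3,5): flips 2 -> legal
(4,3): flips 1 -> legal
(4,4): no bracket -> illegal
(4,5): flips 1 -> legal
(5,0): no bracket -> illegal
(5,1): no bracket -> illegal
W mobility = 8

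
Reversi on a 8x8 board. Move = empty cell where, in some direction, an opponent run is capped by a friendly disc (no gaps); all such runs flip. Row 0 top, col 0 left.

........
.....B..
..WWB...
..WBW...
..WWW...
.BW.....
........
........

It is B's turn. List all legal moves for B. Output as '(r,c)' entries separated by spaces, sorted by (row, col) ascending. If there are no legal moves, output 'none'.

(1,1): flips 1 -> legal
(1,2): no bracket -> illegal
(1,3): flips 1 -> legal
(1,4): no bracket -> illegal
(2,1): flips 2 -> legal
(2,5): no bracket -> illegal
(3,1): flips 1 -> legal
(3,5): flips 1 -> legal
(4,1): no bracket -> illegal
(4,5): no bracket -> illegal
(5,3): flips 2 -> legal
(5,4): flips 2 -> legal
(5,5): flips 1 -> legal
(6,1): no bracket -> illegal
(6,2): no bracket -> illegal
(6,3): no bracket -> illegal

Answer: (1,1) (1,3) (2,1) (3,1) (3,5) (5,3) (5,4) (5,5)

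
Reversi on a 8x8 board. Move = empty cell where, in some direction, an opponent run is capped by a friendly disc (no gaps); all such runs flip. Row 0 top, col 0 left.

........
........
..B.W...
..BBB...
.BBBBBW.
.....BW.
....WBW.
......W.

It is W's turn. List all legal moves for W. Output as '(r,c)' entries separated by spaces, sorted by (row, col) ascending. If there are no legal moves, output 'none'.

Answer: (1,1) (2,3) (4,0) (5,1) (5,4) (7,4)

Derivation:
(1,1): flips 4 -> legal
(1,2): no bracket -> illegal
(1,3): no bracket -> illegal
(2,1): no bracket -> illegal
(2,3): flips 2 -> legal
(2,5): no bracket -> illegal
(3,0): no bracket -> illegal
(3,1): no bracket -> illegal
(3,5): no bracket -> illegal
(3,6): no bracket -> illegal
(4,0): flips 5 -> legal
(5,0): no bracket -> illegal
(5,1): flips 2 -> legal
(5,2): no bracket -> illegal
(5,3): no bracket -> illegal
(5,4): flips 4 -> legal
(7,4): flips 1 -> legal
(7,5): no bracket -> illegal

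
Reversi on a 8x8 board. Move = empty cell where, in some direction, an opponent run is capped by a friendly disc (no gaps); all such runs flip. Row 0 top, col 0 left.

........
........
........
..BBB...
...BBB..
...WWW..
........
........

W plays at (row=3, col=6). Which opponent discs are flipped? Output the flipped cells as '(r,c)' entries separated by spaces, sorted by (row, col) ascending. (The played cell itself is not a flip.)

Dir NW: first cell '.' (not opp) -> no flip
Dir N: first cell '.' (not opp) -> no flip
Dir NE: first cell '.' (not opp) -> no flip
Dir W: first cell '.' (not opp) -> no flip
Dir E: first cell '.' (not opp) -> no flip
Dir SW: opp run (4,5) capped by W -> flip
Dir S: first cell '.' (not opp) -> no flip
Dir SE: first cell '.' (not opp) -> no flip

Answer: (4,5)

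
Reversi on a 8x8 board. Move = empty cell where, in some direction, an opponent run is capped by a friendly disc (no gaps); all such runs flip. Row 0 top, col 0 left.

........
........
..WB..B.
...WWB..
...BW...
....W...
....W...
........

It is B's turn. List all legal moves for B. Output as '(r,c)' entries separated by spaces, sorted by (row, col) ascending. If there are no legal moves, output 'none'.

Answer: (2,1) (2,5) (3,2) (4,5) (5,3) (6,5)

Derivation:
(1,1): no bracket -> illegal
(1,2): no bracket -> illegal
(1,3): no bracket -> illegal
(2,1): flips 1 -> legal
(2,4): no bracket -> illegal
(2,5): flips 1 -> legal
(3,1): no bracket -> illegal
(3,2): flips 2 -> legal
(4,2): no bracket -> illegal
(4,5): flips 2 -> legal
(5,3): flips 1 -> legal
(5,5): no bracket -> illegal
(6,3): no bracket -> illegal
(6,5): flips 1 -> legal
(7,3): no bracket -> illegal
(7,4): no bracket -> illegal
(7,5): no bracket -> illegal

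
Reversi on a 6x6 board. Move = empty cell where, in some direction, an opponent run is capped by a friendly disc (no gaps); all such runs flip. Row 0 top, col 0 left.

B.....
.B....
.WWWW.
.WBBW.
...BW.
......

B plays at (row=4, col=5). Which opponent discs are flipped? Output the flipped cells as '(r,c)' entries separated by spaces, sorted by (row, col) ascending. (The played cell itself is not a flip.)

Answer: (4,4)

Derivation:
Dir NW: opp run (3,4) (2,3), next='.' -> no flip
Dir N: first cell '.' (not opp) -> no flip
Dir NE: edge -> no flip
Dir W: opp run (4,4) capped by B -> flip
Dir E: edge -> no flip
Dir SW: first cell '.' (not opp) -> no flip
Dir S: first cell '.' (not opp) -> no flip
Dir SE: edge -> no flip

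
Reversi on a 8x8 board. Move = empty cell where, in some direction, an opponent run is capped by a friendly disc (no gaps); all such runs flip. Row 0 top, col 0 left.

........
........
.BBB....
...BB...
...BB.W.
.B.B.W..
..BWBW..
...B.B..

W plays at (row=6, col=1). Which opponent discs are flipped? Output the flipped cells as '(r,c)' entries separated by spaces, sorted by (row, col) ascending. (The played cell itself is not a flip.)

Answer: (6,2)

Derivation:
Dir NW: first cell '.' (not opp) -> no flip
Dir N: opp run (5,1), next='.' -> no flip
Dir NE: first cell '.' (not opp) -> no flip
Dir W: first cell '.' (not opp) -> no flip
Dir E: opp run (6,2) capped by W -> flip
Dir SW: first cell '.' (not opp) -> no flip
Dir S: first cell '.' (not opp) -> no flip
Dir SE: first cell '.' (not opp) -> no flip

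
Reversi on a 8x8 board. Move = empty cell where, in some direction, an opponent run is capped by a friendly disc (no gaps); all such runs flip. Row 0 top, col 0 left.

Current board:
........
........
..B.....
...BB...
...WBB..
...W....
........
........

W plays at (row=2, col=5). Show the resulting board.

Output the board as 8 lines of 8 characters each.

Answer: ........
........
..B..W..
...BW...
...WBB..
...W....
........
........

Derivation:
Place W at (2,5); scan 8 dirs for brackets.
Dir NW: first cell '.' (not opp) -> no flip
Dir N: first cell '.' (not opp) -> no flip
Dir NE: first cell '.' (not opp) -> no flip
Dir W: first cell '.' (not opp) -> no flip
Dir E: first cell '.' (not opp) -> no flip
Dir SW: opp run (3,4) capped by W -> flip
Dir S: first cell '.' (not opp) -> no flip
Dir SE: first cell '.' (not opp) -> no flip
All flips: (3,4)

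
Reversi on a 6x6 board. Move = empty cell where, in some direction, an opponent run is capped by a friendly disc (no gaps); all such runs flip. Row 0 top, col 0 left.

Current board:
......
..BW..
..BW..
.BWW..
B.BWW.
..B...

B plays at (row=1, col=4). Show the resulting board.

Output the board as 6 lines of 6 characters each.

Place B at (1,4); scan 8 dirs for brackets.
Dir NW: first cell '.' (not opp) -> no flip
Dir N: first cell '.' (not opp) -> no flip
Dir NE: first cell '.' (not opp) -> no flip
Dir W: opp run (1,3) capped by B -> flip
Dir E: first cell '.' (not opp) -> no flip
Dir SW: opp run (2,3) (3,2), next='.' -> no flip
Dir S: first cell '.' (not opp) -> no flip
Dir SE: first cell '.' (not opp) -> no flip
All flips: (1,3)

Answer: ......
..BBB.
..BW..
.BWW..
B.BWW.
..B...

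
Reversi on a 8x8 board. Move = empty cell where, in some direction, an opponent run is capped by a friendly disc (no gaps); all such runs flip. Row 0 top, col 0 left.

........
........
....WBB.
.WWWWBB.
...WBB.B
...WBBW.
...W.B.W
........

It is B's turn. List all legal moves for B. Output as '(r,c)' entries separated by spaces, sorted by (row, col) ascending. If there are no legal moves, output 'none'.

Answer: (1,3) (1,4) (2,1) (2,2) (2,3) (3,0) (4,2) (5,2) (5,7) (6,2) (7,2)

Derivation:
(1,3): flips 1 -> legal
(1,4): flips 2 -> legal
(1,5): no bracket -> illegal
(2,0): no bracket -> illegal
(2,1): flips 2 -> legal
(2,2): flips 1 -> legal
(2,3): flips 2 -> legal
(3,0): flips 4 -> legal
(4,0): no bracket -> illegal
(4,1): no bracket -> illegal
(4,2): flips 1 -> legal
(4,6): no bracket -> illegal
(5,2): flips 3 -> legal
(5,7): flips 1 -> legal
(6,2): flips 1 -> legal
(6,4): no bracket -> illegal
(6,6): no bracket -> illegal
(7,2): flips 1 -> legal
(7,3): no bracket -> illegal
(7,4): no bracket -> illegal
(7,6): no bracket -> illegal
(7,7): no bracket -> illegal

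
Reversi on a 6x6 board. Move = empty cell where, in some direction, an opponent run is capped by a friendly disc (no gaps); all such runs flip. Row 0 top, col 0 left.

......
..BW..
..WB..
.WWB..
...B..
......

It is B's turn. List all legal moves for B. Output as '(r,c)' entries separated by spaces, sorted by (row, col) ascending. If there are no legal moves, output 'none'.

(0,2): no bracket -> illegal
(0,3): flips 1 -> legal
(0,4): no bracket -> illegal
(1,1): flips 1 -> legal
(1,4): flips 1 -> legal
(2,0): no bracket -> illegal
(2,1): flips 2 -> legal
(2,4): no bracket -> illegal
(3,0): flips 2 -> legal
(4,0): no bracket -> illegal
(4,1): flips 1 -> legal
(4,2): flips 2 -> legal

Answer: (0,3) (1,1) (1,4) (2,1) (3,0) (4,1) (4,2)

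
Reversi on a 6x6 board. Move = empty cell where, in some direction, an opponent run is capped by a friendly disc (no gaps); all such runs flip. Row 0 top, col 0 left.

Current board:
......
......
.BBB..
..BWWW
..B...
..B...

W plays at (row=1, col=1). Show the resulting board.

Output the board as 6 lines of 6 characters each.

Answer: ......
.W....
.BWB..
..BWWW
..B...
..B...

Derivation:
Place W at (1,1); scan 8 dirs for brackets.
Dir NW: first cell '.' (not opp) -> no flip
Dir N: first cell '.' (not opp) -> no flip
Dir NE: first cell '.' (not opp) -> no flip
Dir W: first cell '.' (not opp) -> no flip
Dir E: first cell '.' (not opp) -> no flip
Dir SW: first cell '.' (not opp) -> no flip
Dir S: opp run (2,1), next='.' -> no flip
Dir SE: opp run (2,2) capped by W -> flip
All flips: (2,2)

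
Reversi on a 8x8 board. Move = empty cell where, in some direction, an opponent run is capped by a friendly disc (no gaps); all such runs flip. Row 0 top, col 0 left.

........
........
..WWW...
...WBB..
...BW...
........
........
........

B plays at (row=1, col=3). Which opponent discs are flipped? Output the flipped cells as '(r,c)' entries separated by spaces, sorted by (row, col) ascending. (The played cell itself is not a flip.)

Answer: (2,3) (2,4) (3,3)

Derivation:
Dir NW: first cell '.' (not opp) -> no flip
Dir N: first cell '.' (not opp) -> no flip
Dir NE: first cell '.' (not opp) -> no flip
Dir W: first cell '.' (not opp) -> no flip
Dir E: first cell '.' (not opp) -> no flip
Dir SW: opp run (2,2), next='.' -> no flip
Dir S: opp run (2,3) (3,3) capped by B -> flip
Dir SE: opp run (2,4) capped by B -> flip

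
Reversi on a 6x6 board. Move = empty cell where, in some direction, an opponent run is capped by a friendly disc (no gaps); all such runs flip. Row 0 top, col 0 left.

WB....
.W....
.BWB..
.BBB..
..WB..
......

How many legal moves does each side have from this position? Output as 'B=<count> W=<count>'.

Answer: B=6 W=6

Derivation:
-- B to move --
(0,2): no bracket -> illegal
(1,0): no bracket -> illegal
(1,2): flips 1 -> legal
(1,3): flips 1 -> legal
(2,0): no bracket -> illegal
(4,1): flips 1 -> legal
(5,1): flips 1 -> legal
(5,2): flips 1 -> legal
(5,3): flips 1 -> legal
B mobility = 6
-- W to move --
(0,2): flips 1 -> legal
(1,0): no bracket -> illegal
(1,2): no bracket -> illegal
(1,3): no bracket -> illegal
(1,4): no bracket -> illegal
(2,0): flips 2 -> legal
(2,4): flips 2 -> legal
(3,0): no bracket -> illegal
(3,4): no bracket -> illegal
(4,0): flips 1 -> legal
(4,1): flips 2 -> legal
(4,4): flips 2 -> legal
(5,2): no bracket -> illegal
(5,3): no bracket -> illegal
(5,4): no bracket -> illegal
W mobility = 6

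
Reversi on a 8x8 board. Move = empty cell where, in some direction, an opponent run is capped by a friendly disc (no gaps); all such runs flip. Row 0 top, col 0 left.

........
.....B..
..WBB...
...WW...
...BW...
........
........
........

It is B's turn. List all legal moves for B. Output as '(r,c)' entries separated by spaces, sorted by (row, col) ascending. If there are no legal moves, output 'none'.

Answer: (2,1) (2,5) (4,2) (4,5) (5,4)

Derivation:
(1,1): no bracket -> illegal
(1,2): no bracket -> illegal
(1,3): no bracket -> illegal
(2,1): flips 1 -> legal
(2,5): flips 1 -> legal
(3,1): no bracket -> illegal
(3,2): no bracket -> illegal
(3,5): no bracket -> illegal
(4,2): flips 1 -> legal
(4,5): flips 2 -> legal
(5,3): no bracket -> illegal
(5,4): flips 2 -> legal
(5,5): no bracket -> illegal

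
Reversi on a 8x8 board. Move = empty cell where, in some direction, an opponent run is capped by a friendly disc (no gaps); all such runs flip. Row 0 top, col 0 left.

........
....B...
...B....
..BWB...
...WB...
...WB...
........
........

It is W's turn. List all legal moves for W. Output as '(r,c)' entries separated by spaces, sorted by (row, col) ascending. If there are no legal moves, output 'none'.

(0,3): no bracket -> illegal
(0,4): no bracket -> illegal
(0,5): no bracket -> illegal
(1,2): no bracket -> illegal
(1,3): flips 1 -> legal
(1,5): no bracket -> illegal
(2,1): flips 1 -> legal
(2,2): no bracket -> illegal
(2,4): no bracket -> illegal
(2,5): flips 1 -> legal
(3,1): flips 1 -> legal
(3,5): flips 2 -> legal
(4,1): no bracket -> illegal
(4,2): no bracket -> illegal
(4,5): flips 1 -> legal
(5,5): flips 2 -> legal
(6,3): no bracket -> illegal
(6,4): no bracket -> illegal
(6,5): flips 1 -> legal

Answer: (1,3) (2,1) (2,5) (3,1) (3,5) (4,5) (5,5) (6,5)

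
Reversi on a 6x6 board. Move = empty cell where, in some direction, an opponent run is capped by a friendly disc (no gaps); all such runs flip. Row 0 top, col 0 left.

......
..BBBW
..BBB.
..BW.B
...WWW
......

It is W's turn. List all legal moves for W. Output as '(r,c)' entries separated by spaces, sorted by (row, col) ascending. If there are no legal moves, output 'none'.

(0,1): no bracket -> illegal
(0,2): no bracket -> illegal
(0,3): flips 2 -> legal
(0,4): no bracket -> illegal
(0,5): no bracket -> illegal
(1,1): flips 4 -> legal
(2,1): flips 1 -> legal
(2,5): flips 1 -> legal
(3,1): flips 1 -> legal
(3,4): no bracket -> illegal
(4,1): no bracket -> illegal
(4,2): no bracket -> illegal

Answer: (0,3) (1,1) (2,1) (2,5) (3,1)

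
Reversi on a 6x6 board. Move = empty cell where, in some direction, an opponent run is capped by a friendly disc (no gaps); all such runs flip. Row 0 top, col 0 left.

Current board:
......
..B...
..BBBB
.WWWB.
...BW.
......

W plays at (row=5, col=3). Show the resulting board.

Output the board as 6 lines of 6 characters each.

Place W at (5,3); scan 8 dirs for brackets.
Dir NW: first cell '.' (not opp) -> no flip
Dir N: opp run (4,3) capped by W -> flip
Dir NE: first cell 'W' (not opp) -> no flip
Dir W: first cell '.' (not opp) -> no flip
Dir E: first cell '.' (not opp) -> no flip
Dir SW: edge -> no flip
Dir S: edge -> no flip
Dir SE: edge -> no flip
All flips: (4,3)

Answer: ......
..B...
..BBBB
.WWWB.
...WW.
...W..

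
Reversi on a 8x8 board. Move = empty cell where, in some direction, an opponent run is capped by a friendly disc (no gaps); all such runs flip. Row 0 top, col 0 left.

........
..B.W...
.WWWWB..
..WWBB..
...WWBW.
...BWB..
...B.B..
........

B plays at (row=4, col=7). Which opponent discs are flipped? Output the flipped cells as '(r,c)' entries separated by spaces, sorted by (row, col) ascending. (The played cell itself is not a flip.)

Answer: (4,6)

Derivation:
Dir NW: first cell '.' (not opp) -> no flip
Dir N: first cell '.' (not opp) -> no flip
Dir NE: edge -> no flip
Dir W: opp run (4,6) capped by B -> flip
Dir E: edge -> no flip
Dir SW: first cell '.' (not opp) -> no flip
Dir S: first cell '.' (not opp) -> no flip
Dir SE: edge -> no flip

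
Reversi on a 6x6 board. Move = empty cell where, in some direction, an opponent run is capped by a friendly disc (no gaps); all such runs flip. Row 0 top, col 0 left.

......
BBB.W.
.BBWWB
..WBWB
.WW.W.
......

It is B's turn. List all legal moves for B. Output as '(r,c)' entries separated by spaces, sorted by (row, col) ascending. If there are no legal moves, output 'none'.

Answer: (0,3) (1,3) (1,5) (3,1) (4,3) (4,5) (5,1) (5,2) (5,3) (5,5)

Derivation:
(0,3): flips 1 -> legal
(0,4): no bracket -> illegal
(0,5): no bracket -> illegal
(1,3): flips 2 -> legal
(1,5): flips 1 -> legal
(3,0): no bracket -> illegal
(3,1): flips 1 -> legal
(4,0): no bracket -> illegal
(4,3): flips 2 -> legal
(4,5): flips 2 -> legal
(5,0): no bracket -> illegal
(5,1): flips 1 -> legal
(5,2): flips 2 -> legal
(5,3): flips 1 -> legal
(5,4): no bracket -> illegal
(5,5): flips 1 -> legal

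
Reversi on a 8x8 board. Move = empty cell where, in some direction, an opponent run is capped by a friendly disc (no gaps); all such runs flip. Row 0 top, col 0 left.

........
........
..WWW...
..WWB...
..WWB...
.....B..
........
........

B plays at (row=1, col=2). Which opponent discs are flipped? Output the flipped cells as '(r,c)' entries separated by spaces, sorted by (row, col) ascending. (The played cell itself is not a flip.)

Answer: (2,3)

Derivation:
Dir NW: first cell '.' (not opp) -> no flip
Dir N: first cell '.' (not opp) -> no flip
Dir NE: first cell '.' (not opp) -> no flip
Dir W: first cell '.' (not opp) -> no flip
Dir E: first cell '.' (not opp) -> no flip
Dir SW: first cell '.' (not opp) -> no flip
Dir S: opp run (2,2) (3,2) (4,2), next='.' -> no flip
Dir SE: opp run (2,3) capped by B -> flip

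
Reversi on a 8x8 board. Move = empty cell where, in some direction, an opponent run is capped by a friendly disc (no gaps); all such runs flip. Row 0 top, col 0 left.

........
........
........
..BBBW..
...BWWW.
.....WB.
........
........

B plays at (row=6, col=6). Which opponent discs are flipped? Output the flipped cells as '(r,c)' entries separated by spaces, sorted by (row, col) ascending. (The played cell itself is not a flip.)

Answer: (4,4) (5,5)

Derivation:
Dir NW: opp run (5,5) (4,4) capped by B -> flip
Dir N: first cell 'B' (not opp) -> no flip
Dir NE: first cell '.' (not opp) -> no flip
Dir W: first cell '.' (not opp) -> no flip
Dir E: first cell '.' (not opp) -> no flip
Dir SW: first cell '.' (not opp) -> no flip
Dir S: first cell '.' (not opp) -> no flip
Dir SE: first cell '.' (not opp) -> no flip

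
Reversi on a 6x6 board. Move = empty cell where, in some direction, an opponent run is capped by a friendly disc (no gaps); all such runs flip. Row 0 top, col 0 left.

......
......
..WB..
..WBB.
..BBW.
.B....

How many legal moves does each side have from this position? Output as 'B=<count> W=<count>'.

-- B to move --
(1,1): flips 1 -> legal
(1,2): flips 2 -> legal
(1,3): no bracket -> illegal
(2,1): flips 2 -> legal
(3,1): flips 1 -> legal
(3,5): no bracket -> illegal
(4,1): flips 1 -> legal
(4,5): flips 1 -> legal
(5,3): no bracket -> illegal
(5,4): flips 1 -> legal
(5,5): flips 1 -> legal
B mobility = 8
-- W to move --
(1,2): no bracket -> illegal
(1,3): no bracket -> illegal
(1,4): flips 1 -> legal
(2,4): flips 2 -> legal
(2,5): no bracket -> illegal
(3,1): no bracket -> illegal
(3,5): flips 2 -> legal
(4,0): no bracket -> illegal
(4,1): flips 2 -> legal
(4,5): no bracket -> illegal
(5,0): no bracket -> illegal
(5,2): flips 1 -> legal
(5,3): no bracket -> illegal
(5,4): flips 1 -> legal
W mobility = 6

Answer: B=8 W=6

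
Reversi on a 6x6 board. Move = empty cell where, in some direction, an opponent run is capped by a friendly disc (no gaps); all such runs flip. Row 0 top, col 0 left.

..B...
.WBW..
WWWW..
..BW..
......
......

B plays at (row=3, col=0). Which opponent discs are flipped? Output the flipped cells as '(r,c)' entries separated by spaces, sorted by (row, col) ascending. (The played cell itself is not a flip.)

Dir NW: edge -> no flip
Dir N: opp run (2,0), next='.' -> no flip
Dir NE: opp run (2,1) capped by B -> flip
Dir W: edge -> no flip
Dir E: first cell '.' (not opp) -> no flip
Dir SW: edge -> no flip
Dir S: first cell '.' (not opp) -> no flip
Dir SE: first cell '.' (not opp) -> no flip

Answer: (2,1)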